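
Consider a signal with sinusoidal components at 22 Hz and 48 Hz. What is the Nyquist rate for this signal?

96 Hz

Highest-frequency component: 48 Hz.
Nyquist rate = 2 × 48 Hz = 96 Hz.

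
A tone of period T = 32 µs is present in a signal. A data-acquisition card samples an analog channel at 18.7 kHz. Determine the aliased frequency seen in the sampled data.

6.15 kHz

T = 32 µs → f = 1/T = 31.25 kHz.
31.25 kHz mod fs = 12.55 kHz.
12.55 kHz > fs/2 = 9.35 kHz, folds to fs − 12.55 kHz = 6.15 kHz.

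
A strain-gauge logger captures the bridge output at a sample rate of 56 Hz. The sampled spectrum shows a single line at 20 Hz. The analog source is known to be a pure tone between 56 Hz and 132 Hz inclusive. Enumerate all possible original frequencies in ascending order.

76 Hz, 92 Hz, 132 Hz

Frequencies that alias to 20 Hz are k·fs ± 20 Hz for integer k ≥ 0.
k=0: 20 Hz.
k=1: 36 Hz, 76 Hz.
k=2: 92 Hz, 132 Hz.
k=3: 148 Hz, 188 Hz.
Within [56 Hz, 132 Hz]: 76 Hz, 92 Hz, 132 Hz.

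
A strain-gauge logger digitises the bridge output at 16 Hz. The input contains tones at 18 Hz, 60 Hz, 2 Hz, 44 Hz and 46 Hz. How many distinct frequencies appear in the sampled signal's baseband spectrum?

fs/2 = 8 Hz.
18 Hz mod fs = 2 Hz.
2 Hz ≤ fs/2 = 8 Hz, appears at 2 Hz.
60 Hz mod fs = 12 Hz.
12 Hz > fs/2 = 8 Hz, folds to fs − 12 Hz = 4 Hz.
2 Hz ≤ fs/2 = 8 Hz, passes unchanged.
44 Hz mod fs = 12 Hz.
12 Hz > fs/2 = 8 Hz, folds to fs − 12 Hz = 4 Hz.
46 Hz mod fs = 14 Hz.
14 Hz > fs/2 = 8 Hz, folds to fs − 14 Hz = 2 Hz.
Distinct values: {2 Hz, 4 Hz} → 2.

2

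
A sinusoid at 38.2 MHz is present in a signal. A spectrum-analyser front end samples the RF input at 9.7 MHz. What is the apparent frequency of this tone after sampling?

0.6 MHz

38.2 MHz mod fs = 9.1 MHz.
9.1 MHz > fs/2 = 4.85 MHz, folds to fs − 9.1 MHz = 0.6 MHz.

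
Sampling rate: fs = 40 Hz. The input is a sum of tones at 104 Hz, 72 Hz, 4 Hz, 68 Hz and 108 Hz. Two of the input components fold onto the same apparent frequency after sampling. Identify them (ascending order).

fs/2 = 20 Hz.
104 Hz mod fs = 24 Hz.
24 Hz > fs/2 = 20 Hz, folds to fs − 24 Hz = 16 Hz.
72 Hz mod fs = 32 Hz.
32 Hz > fs/2 = 20 Hz, folds to fs − 32 Hz = 8 Hz.
4 Hz ≤ fs/2 = 20 Hz, passes unchanged.
68 Hz mod fs = 28 Hz.
28 Hz > fs/2 = 20 Hz, folds to fs − 28 Hz = 12 Hz.
108 Hz mod fs = 28 Hz.
28 Hz > fs/2 = 20 Hz, folds to fs − 28 Hz = 12 Hz.
68 Hz and 108 Hz both map to 12 Hz.

68 Hz, 108 Hz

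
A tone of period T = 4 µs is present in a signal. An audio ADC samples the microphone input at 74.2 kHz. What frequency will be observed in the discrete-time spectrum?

T = 4 µs → f = 1/T = 250 kHz.
250 kHz mod fs = 27.4 kHz.
27.4 kHz ≤ fs/2 = 37.1 kHz, appears at 27.4 kHz.

27.4 kHz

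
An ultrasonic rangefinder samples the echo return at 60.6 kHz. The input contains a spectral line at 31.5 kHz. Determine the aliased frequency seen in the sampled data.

31.5 kHz > fs/2 = 30.3 kHz, folds to fs − 31.5 kHz = 29.1 kHz.

29.1 kHz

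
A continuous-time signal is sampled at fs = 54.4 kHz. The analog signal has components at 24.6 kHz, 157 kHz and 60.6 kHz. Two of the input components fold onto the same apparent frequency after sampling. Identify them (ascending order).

60.6 kHz, 157 kHz

fs/2 = 27.2 kHz.
24.6 kHz ≤ fs/2 = 27.2 kHz, passes unchanged.
157 kHz mod fs = 48.2 kHz.
48.2 kHz > fs/2 = 27.2 kHz, folds to fs − 48.2 kHz = 6.2 kHz.
60.6 kHz mod fs = 6.2 kHz.
6.2 kHz ≤ fs/2 = 27.2 kHz, appears at 6.2 kHz.
60.6 kHz and 157 kHz both map to 6.2 kHz.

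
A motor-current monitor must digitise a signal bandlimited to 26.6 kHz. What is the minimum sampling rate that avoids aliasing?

53.2 kHz

Nyquist rate = 2 × 26.6 kHz = 53.2 kHz.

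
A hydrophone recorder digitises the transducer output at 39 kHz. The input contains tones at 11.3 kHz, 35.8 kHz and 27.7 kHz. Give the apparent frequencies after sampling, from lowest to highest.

fs/2 = 19.5 kHz.
11.3 kHz ≤ fs/2 = 19.5 kHz, passes unchanged.
35.8 kHz > fs/2 = 19.5 kHz, folds to fs − 35.8 kHz = 3.2 kHz.
27.7 kHz > fs/2 = 19.5 kHz, folds to fs − 27.7 kHz = 11.3 kHz.
Distinct values: {3.2 kHz, 11.3 kHz}.

3.2 kHz, 11.3 kHz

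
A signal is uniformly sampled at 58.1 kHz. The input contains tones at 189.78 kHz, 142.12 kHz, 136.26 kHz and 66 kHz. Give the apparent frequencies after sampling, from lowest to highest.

7.9 kHz, 15.48 kHz, 20.06 kHz, 25.92 kHz

fs/2 = 29.05 kHz.
189.78 kHz mod fs = 15.48 kHz.
15.48 kHz ≤ fs/2 = 29.05 kHz, appears at 15.48 kHz.
142.12 kHz mod fs = 25.92 kHz.
25.92 kHz ≤ fs/2 = 29.05 kHz, appears at 25.92 kHz.
136.26 kHz mod fs = 20.06 kHz.
20.06 kHz ≤ fs/2 = 29.05 kHz, appears at 20.06 kHz.
66 kHz mod fs = 7.9 kHz.
7.9 kHz ≤ fs/2 = 29.05 kHz, appears at 7.9 kHz.
Distinct values: {7.9 kHz, 15.48 kHz, 20.06 kHz, 25.92 kHz}.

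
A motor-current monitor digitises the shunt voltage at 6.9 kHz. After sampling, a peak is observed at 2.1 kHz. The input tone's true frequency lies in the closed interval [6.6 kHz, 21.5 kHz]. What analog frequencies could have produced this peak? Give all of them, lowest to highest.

Frequencies that alias to 2.1 kHz are k·fs ± 2.1 kHz for integer k ≥ 0.
k=0: 2.1 kHz.
k=1: 4.8 kHz, 9 kHz.
k=2: 11.7 kHz, 15.9 kHz.
k=3: 18.6 kHz, 22.8 kHz.
k=4: 25.5 kHz, 29.7 kHz.
Within [6.6 kHz, 21.5 kHz]: 9 kHz, 11.7 kHz, 15.9 kHz, 18.6 kHz.

9 kHz, 11.7 kHz, 15.9 kHz, 18.6 kHz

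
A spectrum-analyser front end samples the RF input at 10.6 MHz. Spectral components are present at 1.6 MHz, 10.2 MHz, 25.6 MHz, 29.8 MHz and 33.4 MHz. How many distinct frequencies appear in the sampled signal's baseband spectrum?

4

fs/2 = 5.3 MHz.
1.6 MHz ≤ fs/2 = 5.3 MHz, passes unchanged.
10.2 MHz > fs/2 = 5.3 MHz, folds to fs − 10.2 MHz = 0.4 MHz.
25.6 MHz mod fs = 4.4 MHz.
4.4 MHz ≤ fs/2 = 5.3 MHz, appears at 4.4 MHz.
29.8 MHz mod fs = 8.6 MHz.
8.6 MHz > fs/2 = 5.3 MHz, folds to fs − 8.6 MHz = 2 MHz.
33.4 MHz mod fs = 1.6 MHz.
1.6 MHz ≤ fs/2 = 5.3 MHz, appears at 1.6 MHz.
Distinct values: {0.4 MHz, 1.6 MHz, 2 MHz, 4.4 MHz} → 4.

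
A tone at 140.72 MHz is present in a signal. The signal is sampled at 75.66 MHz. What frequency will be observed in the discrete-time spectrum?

10.6 MHz

140.72 MHz mod fs = 65.06 MHz.
65.06 MHz > fs/2 = 37.83 MHz, folds to fs − 65.06 MHz = 10.6 MHz.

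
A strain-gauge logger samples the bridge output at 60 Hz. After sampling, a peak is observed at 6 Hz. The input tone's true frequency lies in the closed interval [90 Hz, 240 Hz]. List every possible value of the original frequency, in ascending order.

114 Hz, 126 Hz, 174 Hz, 186 Hz, 234 Hz

Frequencies that alias to 6 Hz are k·fs ± 6 Hz for integer k ≥ 0.
k=0: 6 Hz.
k=1: 54 Hz, 66 Hz.
k=2: 114 Hz, 126 Hz.
k=3: 174 Hz, 186 Hz.
k=4: 234 Hz, 246 Hz.
k=5: 294 Hz, 306 Hz.
Within [90 Hz, 240 Hz]: 114 Hz, 126 Hz, 174 Hz, 186 Hz, 234 Hz.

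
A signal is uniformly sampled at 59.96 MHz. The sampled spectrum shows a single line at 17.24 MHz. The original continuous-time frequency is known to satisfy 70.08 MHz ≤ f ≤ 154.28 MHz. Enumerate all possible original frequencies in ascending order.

Frequencies that alias to 17.24 MHz are k·fs ± 17.24 MHz for integer k ≥ 0.
k=0: 17.24 MHz.
k=1: 42.72 MHz, 77.2 MHz.
k=2: 102.68 MHz, 137.16 MHz.
k=3: 162.64 MHz, 197.12 MHz.
Within [70.08 MHz, 154.28 MHz]: 77.2 MHz, 102.68 MHz, 137.16 MHz.

77.2 MHz, 102.68 MHz, 137.16 MHz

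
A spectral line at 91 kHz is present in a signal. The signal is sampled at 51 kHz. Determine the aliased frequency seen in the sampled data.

91 kHz mod fs = 40 kHz.
40 kHz > fs/2 = 25.5 kHz, folds to fs − 40 kHz = 11 kHz.

11 kHz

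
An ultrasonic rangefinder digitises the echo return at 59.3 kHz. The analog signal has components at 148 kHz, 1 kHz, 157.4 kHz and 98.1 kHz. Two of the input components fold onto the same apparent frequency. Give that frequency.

fs/2 = 29.65 kHz.
148 kHz mod fs = 29.4 kHz.
29.4 kHz ≤ fs/2 = 29.65 kHz, appears at 29.4 kHz.
1 kHz ≤ fs/2 = 29.65 kHz, passes unchanged.
157.4 kHz mod fs = 38.8 kHz.
38.8 kHz > fs/2 = 29.65 kHz, folds to fs − 38.8 kHz = 20.5 kHz.
98.1 kHz mod fs = 38.8 kHz.
38.8 kHz > fs/2 = 29.65 kHz, folds to fs − 38.8 kHz = 20.5 kHz.
98.1 kHz and 157.4 kHz both map to 20.5 kHz.

20.5 kHz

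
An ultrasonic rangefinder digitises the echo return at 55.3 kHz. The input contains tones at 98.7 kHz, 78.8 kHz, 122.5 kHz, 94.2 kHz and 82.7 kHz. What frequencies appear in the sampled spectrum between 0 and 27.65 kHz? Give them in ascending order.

fs/2 = 27.65 kHz.
98.7 kHz mod fs = 43.4 kHz.
43.4 kHz > fs/2 = 27.65 kHz, folds to fs − 43.4 kHz = 11.9 kHz.
78.8 kHz mod fs = 23.5 kHz.
23.5 kHz ≤ fs/2 = 27.65 kHz, appears at 23.5 kHz.
122.5 kHz mod fs = 11.9 kHz.
11.9 kHz ≤ fs/2 = 27.65 kHz, appears at 11.9 kHz.
94.2 kHz mod fs = 38.9 kHz.
38.9 kHz > fs/2 = 27.65 kHz, folds to fs − 38.9 kHz = 16.4 kHz.
82.7 kHz mod fs = 27.4 kHz.
27.4 kHz ≤ fs/2 = 27.65 kHz, appears at 27.4 kHz.
Distinct values: {11.9 kHz, 16.4 kHz, 23.5 kHz, 27.4 kHz}.

11.9 kHz, 16.4 kHz, 23.5 kHz, 27.4 kHz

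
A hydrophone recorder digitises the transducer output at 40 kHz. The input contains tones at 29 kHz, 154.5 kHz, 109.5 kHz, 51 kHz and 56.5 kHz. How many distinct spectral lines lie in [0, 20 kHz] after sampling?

fs/2 = 20 kHz.
29 kHz > fs/2 = 20 kHz, folds to fs − 29 kHz = 11 kHz.
154.5 kHz mod fs = 34.5 kHz.
34.5 kHz > fs/2 = 20 kHz, folds to fs − 34.5 kHz = 5.5 kHz.
109.5 kHz mod fs = 29.5 kHz.
29.5 kHz > fs/2 = 20 kHz, folds to fs − 29.5 kHz = 10.5 kHz.
51 kHz mod fs = 11 kHz.
11 kHz ≤ fs/2 = 20 kHz, appears at 11 kHz.
56.5 kHz mod fs = 16.5 kHz.
16.5 kHz ≤ fs/2 = 20 kHz, appears at 16.5 kHz.
Distinct values: {5.5 kHz, 10.5 kHz, 11 kHz, 16.5 kHz} → 4.

4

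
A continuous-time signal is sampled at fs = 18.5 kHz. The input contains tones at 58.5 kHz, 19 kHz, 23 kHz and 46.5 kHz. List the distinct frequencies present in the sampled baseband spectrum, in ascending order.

fs/2 = 9.25 kHz.
58.5 kHz mod fs = 3 kHz.
3 kHz ≤ fs/2 = 9.25 kHz, appears at 3 kHz.
19 kHz mod fs = 0.5 kHz.
0.5 kHz ≤ fs/2 = 9.25 kHz, appears at 0.5 kHz.
23 kHz mod fs = 4.5 kHz.
4.5 kHz ≤ fs/2 = 9.25 kHz, appears at 4.5 kHz.
46.5 kHz mod fs = 9.5 kHz.
9.5 kHz > fs/2 = 9.25 kHz, folds to fs − 9.5 kHz = 9 kHz.
Distinct values: {0.5 kHz, 3 kHz, 4.5 kHz, 9 kHz}.

0.5 kHz, 3 kHz, 4.5 kHz, 9 kHz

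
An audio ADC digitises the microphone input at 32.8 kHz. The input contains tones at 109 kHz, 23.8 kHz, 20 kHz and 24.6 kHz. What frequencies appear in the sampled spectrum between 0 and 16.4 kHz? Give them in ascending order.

fs/2 = 16.4 kHz.
109 kHz mod fs = 10.6 kHz.
10.6 kHz ≤ fs/2 = 16.4 kHz, appears at 10.6 kHz.
23.8 kHz > fs/2 = 16.4 kHz, folds to fs − 23.8 kHz = 9 kHz.
20 kHz > fs/2 = 16.4 kHz, folds to fs − 20 kHz = 12.8 kHz.
24.6 kHz > fs/2 = 16.4 kHz, folds to fs − 24.6 kHz = 8.2 kHz.
Distinct values: {8.2 kHz, 9 kHz, 10.6 kHz, 12.8 kHz}.

8.2 kHz, 9 kHz, 10.6 kHz, 12.8 kHz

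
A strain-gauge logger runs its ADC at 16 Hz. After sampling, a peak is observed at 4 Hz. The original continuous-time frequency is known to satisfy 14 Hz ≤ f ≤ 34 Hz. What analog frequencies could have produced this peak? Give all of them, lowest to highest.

Frequencies that alias to 4 Hz are k·fs ± 4 Hz for integer k ≥ 0.
k=0: 4 Hz.
k=1: 12 Hz, 20 Hz.
k=2: 28 Hz, 36 Hz.
k=3: 44 Hz, 52 Hz.
Within [14 Hz, 34 Hz]: 20 Hz, 28 Hz.

20 Hz, 28 Hz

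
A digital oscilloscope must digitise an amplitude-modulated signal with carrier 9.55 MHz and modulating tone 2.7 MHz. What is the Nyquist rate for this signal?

24.5 MHz

AM sidebands sit at fc ± fm = 6.85 MHz and 12.25 MHz.
Highest-frequency component: 12.25 MHz.
Nyquist rate = 2 × 12.25 MHz = 24.5 MHz.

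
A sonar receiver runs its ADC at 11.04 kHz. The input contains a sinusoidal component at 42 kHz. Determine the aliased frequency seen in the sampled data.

2.16 kHz

42 kHz mod fs = 8.88 kHz.
8.88 kHz > fs/2 = 5.52 kHz, folds to fs − 8.88 kHz = 2.16 kHz.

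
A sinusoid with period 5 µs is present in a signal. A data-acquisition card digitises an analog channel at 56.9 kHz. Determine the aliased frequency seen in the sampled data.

T = 5 µs → f = 1/T = 200 kHz.
200 kHz mod fs = 29.3 kHz.
29.3 kHz > fs/2 = 28.45 kHz, folds to fs − 29.3 kHz = 27.6 kHz.

27.6 kHz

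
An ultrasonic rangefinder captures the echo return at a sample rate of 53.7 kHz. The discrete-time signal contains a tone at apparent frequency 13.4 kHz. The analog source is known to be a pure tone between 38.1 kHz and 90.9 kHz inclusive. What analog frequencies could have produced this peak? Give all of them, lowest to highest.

40.3 kHz, 67.1 kHz

Frequencies that alias to 13.4 kHz are k·fs ± 13.4 kHz for integer k ≥ 0.
k=0: 13.4 kHz.
k=1: 40.3 kHz, 67.1 kHz.
k=2: 94 kHz, 120.8 kHz.
Within [38.1 kHz, 90.9 kHz]: 40.3 kHz, 67.1 kHz.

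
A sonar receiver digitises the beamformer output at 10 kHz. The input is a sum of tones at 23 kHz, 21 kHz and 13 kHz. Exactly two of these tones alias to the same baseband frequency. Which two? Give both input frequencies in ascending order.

13 kHz, 23 kHz

fs/2 = 5 kHz.
23 kHz mod fs = 3 kHz.
3 kHz ≤ fs/2 = 5 kHz, appears at 3 kHz.
21 kHz mod fs = 1 kHz.
1 kHz ≤ fs/2 = 5 kHz, appears at 1 kHz.
13 kHz mod fs = 3 kHz.
3 kHz ≤ fs/2 = 5 kHz, appears at 3 kHz.
13 kHz and 23 kHz both map to 3 kHz.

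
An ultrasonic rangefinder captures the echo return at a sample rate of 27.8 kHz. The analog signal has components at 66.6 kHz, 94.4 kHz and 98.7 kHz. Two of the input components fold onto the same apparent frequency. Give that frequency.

fs/2 = 13.9 kHz.
66.6 kHz mod fs = 11 kHz.
11 kHz ≤ fs/2 = 13.9 kHz, appears at 11 kHz.
94.4 kHz mod fs = 11 kHz.
11 kHz ≤ fs/2 = 13.9 kHz, appears at 11 kHz.
98.7 kHz mod fs = 15.3 kHz.
15.3 kHz > fs/2 = 13.9 kHz, folds to fs − 15.3 kHz = 12.5 kHz.
66.6 kHz and 94.4 kHz both map to 11 kHz.

11 kHz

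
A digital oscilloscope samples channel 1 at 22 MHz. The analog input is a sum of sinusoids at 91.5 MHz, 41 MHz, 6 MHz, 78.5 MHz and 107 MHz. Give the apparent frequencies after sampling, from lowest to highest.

3 MHz, 3.5 MHz, 6 MHz, 9.5 MHz

fs/2 = 11 MHz.
91.5 MHz mod fs = 3.5 MHz.
3.5 MHz ≤ fs/2 = 11 MHz, appears at 3.5 MHz.
41 MHz mod fs = 19 MHz.
19 MHz > fs/2 = 11 MHz, folds to fs − 19 MHz = 3 MHz.
6 MHz ≤ fs/2 = 11 MHz, passes unchanged.
78.5 MHz mod fs = 12.5 MHz.
12.5 MHz > fs/2 = 11 MHz, folds to fs − 12.5 MHz = 9.5 MHz.
107 MHz mod fs = 19 MHz.
19 MHz > fs/2 = 11 MHz, folds to fs − 19 MHz = 3 MHz.
Distinct values: {3 MHz, 3.5 MHz, 6 MHz, 9.5 MHz}.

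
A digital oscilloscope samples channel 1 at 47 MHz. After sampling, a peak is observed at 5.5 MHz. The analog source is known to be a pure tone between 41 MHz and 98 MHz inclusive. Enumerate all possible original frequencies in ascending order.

41.5 MHz, 52.5 MHz, 88.5 MHz

Frequencies that alias to 5.5 MHz are k·fs ± 5.5 MHz for integer k ≥ 0.
k=0: 5.5 MHz.
k=1: 41.5 MHz, 52.5 MHz.
k=2: 88.5 MHz, 99.5 MHz.
k=3: 135.5 MHz, 146.5 MHz.
Within [41 MHz, 98 MHz]: 41.5 MHz, 52.5 MHz, 88.5 MHz.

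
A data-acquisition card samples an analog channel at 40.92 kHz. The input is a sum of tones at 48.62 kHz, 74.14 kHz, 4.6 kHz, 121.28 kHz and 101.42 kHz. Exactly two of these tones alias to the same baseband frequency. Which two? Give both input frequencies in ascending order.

48.62 kHz, 74.14 kHz

fs/2 = 20.46 kHz.
48.62 kHz mod fs = 7.7 kHz.
7.7 kHz ≤ fs/2 = 20.46 kHz, appears at 7.7 kHz.
74.14 kHz mod fs = 33.22 kHz.
33.22 kHz > fs/2 = 20.46 kHz, folds to fs − 33.22 kHz = 7.7 kHz.
4.6 kHz ≤ fs/2 = 20.46 kHz, passes unchanged.
121.28 kHz mod fs = 39.44 kHz.
39.44 kHz > fs/2 = 20.46 kHz, folds to fs − 39.44 kHz = 1.48 kHz.
101.42 kHz mod fs = 19.58 kHz.
19.58 kHz ≤ fs/2 = 20.46 kHz, appears at 19.58 kHz.
48.62 kHz and 74.14 kHz both map to 7.7 kHz.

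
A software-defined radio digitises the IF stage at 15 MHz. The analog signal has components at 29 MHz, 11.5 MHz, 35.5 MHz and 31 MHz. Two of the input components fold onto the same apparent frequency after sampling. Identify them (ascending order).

fs/2 = 7.5 MHz.
29 MHz mod fs = 14 MHz.
14 MHz > fs/2 = 7.5 MHz, folds to fs − 14 MHz = 1 MHz.
11.5 MHz > fs/2 = 7.5 MHz, folds to fs − 11.5 MHz = 3.5 MHz.
35.5 MHz mod fs = 5.5 MHz.
5.5 MHz ≤ fs/2 = 7.5 MHz, appears at 5.5 MHz.
31 MHz mod fs = 1 MHz.
1 MHz ≤ fs/2 = 7.5 MHz, appears at 1 MHz.
29 MHz and 31 MHz both map to 1 MHz.

29 MHz, 31 MHz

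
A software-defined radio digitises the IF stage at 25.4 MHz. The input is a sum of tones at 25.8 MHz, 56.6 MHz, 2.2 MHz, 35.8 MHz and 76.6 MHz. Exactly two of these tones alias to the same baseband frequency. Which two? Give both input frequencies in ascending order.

fs/2 = 12.7 MHz.
25.8 MHz mod fs = 0.4 MHz.
0.4 MHz ≤ fs/2 = 12.7 MHz, appears at 0.4 MHz.
56.6 MHz mod fs = 5.8 MHz.
5.8 MHz ≤ fs/2 = 12.7 MHz, appears at 5.8 MHz.
2.2 MHz ≤ fs/2 = 12.7 MHz, passes unchanged.
35.8 MHz mod fs = 10.4 MHz.
10.4 MHz ≤ fs/2 = 12.7 MHz, appears at 10.4 MHz.
76.6 MHz mod fs = 0.4 MHz.
0.4 MHz ≤ fs/2 = 12.7 MHz, appears at 0.4 MHz.
25.8 MHz and 76.6 MHz both map to 0.4 MHz.

25.8 MHz, 76.6 MHz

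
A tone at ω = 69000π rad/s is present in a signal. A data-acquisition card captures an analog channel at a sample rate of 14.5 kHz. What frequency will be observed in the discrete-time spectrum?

ω = 69000π rad/s → f = ω/(2π) = 34500 Hz = 34.5 kHz.
34.5 kHz mod fs = 5.5 kHz.
5.5 kHz ≤ fs/2 = 7.25 kHz, appears at 5.5 kHz.

5.5 kHz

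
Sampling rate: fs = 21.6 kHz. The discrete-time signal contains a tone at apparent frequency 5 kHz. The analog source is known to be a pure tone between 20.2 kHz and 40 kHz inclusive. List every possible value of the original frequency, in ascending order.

Frequencies that alias to 5 kHz are k·fs ± 5 kHz for integer k ≥ 0.
k=0: 5 kHz.
k=1: 16.6 kHz, 26.6 kHz.
k=2: 38.2 kHz, 48.2 kHz.
k=3: 59.8 kHz, 69.8 kHz.
Within [20.2 kHz, 40 kHz]: 26.6 kHz, 38.2 kHz.

26.6 kHz, 38.2 kHz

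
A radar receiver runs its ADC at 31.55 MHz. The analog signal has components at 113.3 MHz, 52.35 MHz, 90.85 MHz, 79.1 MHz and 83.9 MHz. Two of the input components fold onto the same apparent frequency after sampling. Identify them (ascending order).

52.35 MHz, 83.9 MHz

fs/2 = 15.775 MHz.
113.3 MHz mod fs = 18.65 MHz.
18.65 MHz > fs/2 = 15.775 MHz, folds to fs − 18.65 MHz = 12.9 MHz.
52.35 MHz mod fs = 20.8 MHz.
20.8 MHz > fs/2 = 15.775 MHz, folds to fs − 20.8 MHz = 10.75 MHz.
90.85 MHz mod fs = 27.75 MHz.
27.75 MHz > fs/2 = 15.775 MHz, folds to fs − 27.75 MHz = 3.8 MHz.
79.1 MHz mod fs = 16 MHz.
16 MHz > fs/2 = 15.775 MHz, folds to fs − 16 MHz = 15.55 MHz.
83.9 MHz mod fs = 20.8 MHz.
20.8 MHz > fs/2 = 15.775 MHz, folds to fs − 20.8 MHz = 10.75 MHz.
52.35 MHz and 83.9 MHz both map to 10.75 MHz.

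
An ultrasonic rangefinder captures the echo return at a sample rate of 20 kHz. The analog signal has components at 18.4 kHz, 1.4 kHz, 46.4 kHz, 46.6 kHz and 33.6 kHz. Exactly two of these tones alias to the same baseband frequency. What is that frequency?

fs/2 = 10 kHz.
18.4 kHz > fs/2 = 10 kHz, folds to fs − 18.4 kHz = 1.6 kHz.
1.4 kHz ≤ fs/2 = 10 kHz, passes unchanged.
46.4 kHz mod fs = 6.4 kHz.
6.4 kHz ≤ fs/2 = 10 kHz, appears at 6.4 kHz.
46.6 kHz mod fs = 6.6 kHz.
6.6 kHz ≤ fs/2 = 10 kHz, appears at 6.6 kHz.
33.6 kHz mod fs = 13.6 kHz.
13.6 kHz > fs/2 = 10 kHz, folds to fs − 13.6 kHz = 6.4 kHz.
33.6 kHz and 46.4 kHz both map to 6.4 kHz.

6.4 kHz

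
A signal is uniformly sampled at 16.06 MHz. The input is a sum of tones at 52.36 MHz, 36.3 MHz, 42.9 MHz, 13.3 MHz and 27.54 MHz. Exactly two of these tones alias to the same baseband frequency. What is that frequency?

fs/2 = 8.03 MHz.
52.36 MHz mod fs = 4.18 MHz.
4.18 MHz ≤ fs/2 = 8.03 MHz, appears at 4.18 MHz.
36.3 MHz mod fs = 4.18 MHz.
4.18 MHz ≤ fs/2 = 8.03 MHz, appears at 4.18 MHz.
42.9 MHz mod fs = 10.78 MHz.
10.78 MHz > fs/2 = 8.03 MHz, folds to fs − 10.78 MHz = 5.28 MHz.
13.3 MHz > fs/2 = 8.03 MHz, folds to fs − 13.3 MHz = 2.76 MHz.
27.54 MHz mod fs = 11.48 MHz.
11.48 MHz > fs/2 = 8.03 MHz, folds to fs − 11.48 MHz = 4.58 MHz.
36.3 MHz and 52.36 MHz both map to 4.18 MHz.

4.18 MHz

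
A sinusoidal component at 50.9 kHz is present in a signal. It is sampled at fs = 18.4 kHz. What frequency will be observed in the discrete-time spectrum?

50.9 kHz mod fs = 14.1 kHz.
14.1 kHz > fs/2 = 9.2 kHz, folds to fs − 14.1 kHz = 4.3 kHz.

4.3 kHz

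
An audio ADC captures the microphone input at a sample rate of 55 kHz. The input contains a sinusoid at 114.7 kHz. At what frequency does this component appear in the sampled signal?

4.7 kHz

114.7 kHz mod fs = 4.7 kHz.
4.7 kHz ≤ fs/2 = 27.5 kHz, appears at 4.7 kHz.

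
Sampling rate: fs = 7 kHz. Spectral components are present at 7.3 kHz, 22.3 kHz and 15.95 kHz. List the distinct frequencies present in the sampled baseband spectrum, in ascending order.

0.3 kHz, 1.3 kHz, 1.95 kHz

fs/2 = 3.5 kHz.
7.3 kHz mod fs = 0.3 kHz.
0.3 kHz ≤ fs/2 = 3.5 kHz, appears at 0.3 kHz.
22.3 kHz mod fs = 1.3 kHz.
1.3 kHz ≤ fs/2 = 3.5 kHz, appears at 1.3 kHz.
15.95 kHz mod fs = 1.95 kHz.
1.95 kHz ≤ fs/2 = 3.5 kHz, appears at 1.95 kHz.
Distinct values: {0.3 kHz, 1.3 kHz, 1.95 kHz}.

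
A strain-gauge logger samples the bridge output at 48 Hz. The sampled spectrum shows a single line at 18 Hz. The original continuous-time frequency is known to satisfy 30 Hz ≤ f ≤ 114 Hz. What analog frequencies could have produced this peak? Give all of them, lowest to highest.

30 Hz, 66 Hz, 78 Hz, 114 Hz

Frequencies that alias to 18 Hz are k·fs ± 18 Hz for integer k ≥ 0.
k=0: 18 Hz.
k=1: 30 Hz, 66 Hz.
k=2: 78 Hz, 114 Hz.
k=3: 126 Hz, 162 Hz.
Within [30 Hz, 114 Hz]: 30 Hz, 66 Hz, 78 Hz, 114 Hz.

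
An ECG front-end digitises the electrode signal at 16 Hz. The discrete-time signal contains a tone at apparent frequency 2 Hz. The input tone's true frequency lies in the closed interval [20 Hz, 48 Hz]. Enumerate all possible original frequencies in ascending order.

30 Hz, 34 Hz, 46 Hz

Frequencies that alias to 2 Hz are k·fs ± 2 Hz for integer k ≥ 0.
k=0: 2 Hz.
k=1: 14 Hz, 18 Hz.
k=2: 30 Hz, 34 Hz.
k=3: 46 Hz, 50 Hz.
k=4: 62 Hz, 66 Hz.
Within [20 Hz, 48 Hz]: 30 Hz, 34 Hz, 46 Hz.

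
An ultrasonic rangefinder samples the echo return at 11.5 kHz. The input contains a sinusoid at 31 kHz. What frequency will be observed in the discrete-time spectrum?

31 kHz mod fs = 8 kHz.
8 kHz > fs/2 = 5.75 kHz, folds to fs − 8 kHz = 3.5 kHz.

3.5 kHz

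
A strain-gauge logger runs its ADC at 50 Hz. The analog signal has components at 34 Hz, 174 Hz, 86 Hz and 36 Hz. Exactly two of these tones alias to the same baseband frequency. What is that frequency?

14 Hz

fs/2 = 25 Hz.
34 Hz > fs/2 = 25 Hz, folds to fs − 34 Hz = 16 Hz.
174 Hz mod fs = 24 Hz.
24 Hz ≤ fs/2 = 25 Hz, appears at 24 Hz.
86 Hz mod fs = 36 Hz.
36 Hz > fs/2 = 25 Hz, folds to fs − 36 Hz = 14 Hz.
36 Hz > fs/2 = 25 Hz, folds to fs − 36 Hz = 14 Hz.
36 Hz and 86 Hz both map to 14 Hz.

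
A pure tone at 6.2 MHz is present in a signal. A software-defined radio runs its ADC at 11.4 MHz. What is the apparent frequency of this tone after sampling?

6.2 MHz > fs/2 = 5.7 MHz, folds to fs − 6.2 MHz = 5.2 MHz.

5.2 MHz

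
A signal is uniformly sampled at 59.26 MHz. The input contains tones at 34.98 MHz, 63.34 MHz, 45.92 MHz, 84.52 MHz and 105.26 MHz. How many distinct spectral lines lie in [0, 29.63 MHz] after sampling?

5

fs/2 = 29.63 MHz.
34.98 MHz > fs/2 = 29.63 MHz, folds to fs − 34.98 MHz = 24.28 MHz.
63.34 MHz mod fs = 4.08 MHz.
4.08 MHz ≤ fs/2 = 29.63 MHz, appears at 4.08 MHz.
45.92 MHz > fs/2 = 29.63 MHz, folds to fs − 45.92 MHz = 13.34 MHz.
84.52 MHz mod fs = 25.26 MHz.
25.26 MHz ≤ fs/2 = 29.63 MHz, appears at 25.26 MHz.
105.26 MHz mod fs = 46 MHz.
46 MHz > fs/2 = 29.63 MHz, folds to fs − 46 MHz = 13.26 MHz.
Distinct values: {4.08 MHz, 13.26 MHz, 13.34 MHz, 24.28 MHz, 25.26 MHz} → 5.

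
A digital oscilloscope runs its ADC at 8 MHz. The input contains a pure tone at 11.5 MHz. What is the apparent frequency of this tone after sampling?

11.5 MHz mod fs = 3.5 MHz.
3.5 MHz ≤ fs/2 = 4 MHz, appears at 3.5 MHz.

3.5 MHz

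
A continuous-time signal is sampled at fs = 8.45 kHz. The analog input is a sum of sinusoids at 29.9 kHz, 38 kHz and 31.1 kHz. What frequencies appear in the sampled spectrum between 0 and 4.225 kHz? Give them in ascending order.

2.7 kHz, 3.9 kHz, 4.2 kHz

fs/2 = 4.225 kHz.
29.9 kHz mod fs = 4.55 kHz.
4.55 kHz > fs/2 = 4.225 kHz, folds to fs − 4.55 kHz = 3.9 kHz.
38 kHz mod fs = 4.2 kHz.
4.2 kHz ≤ fs/2 = 4.225 kHz, appears at 4.2 kHz.
31.1 kHz mod fs = 5.75 kHz.
5.75 kHz > fs/2 = 4.225 kHz, folds to fs − 5.75 kHz = 2.7 kHz.
Distinct values: {2.7 kHz, 3.9 kHz, 4.2 kHz}.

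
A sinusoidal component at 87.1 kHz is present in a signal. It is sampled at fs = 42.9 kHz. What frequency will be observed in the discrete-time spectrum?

87.1 kHz mod fs = 1.3 kHz.
1.3 kHz ≤ fs/2 = 21.45 kHz, appears at 1.3 kHz.

1.3 kHz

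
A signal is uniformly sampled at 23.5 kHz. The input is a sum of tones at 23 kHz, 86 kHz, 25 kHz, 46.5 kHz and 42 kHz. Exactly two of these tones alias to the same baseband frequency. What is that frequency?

0.5 kHz

fs/2 = 11.75 kHz.
23 kHz > fs/2 = 11.75 kHz, folds to fs − 23 kHz = 0.5 kHz.
86 kHz mod fs = 15.5 kHz.
15.5 kHz > fs/2 = 11.75 kHz, folds to fs − 15.5 kHz = 8 kHz.
25 kHz mod fs = 1.5 kHz.
1.5 kHz ≤ fs/2 = 11.75 kHz, appears at 1.5 kHz.
46.5 kHz mod fs = 23 kHz.
23 kHz > fs/2 = 11.75 kHz, folds to fs − 23 kHz = 0.5 kHz.
42 kHz mod fs = 18.5 kHz.
18.5 kHz > fs/2 = 11.75 kHz, folds to fs − 18.5 kHz = 5 kHz.
23 kHz and 46.5 kHz both map to 0.5 kHz.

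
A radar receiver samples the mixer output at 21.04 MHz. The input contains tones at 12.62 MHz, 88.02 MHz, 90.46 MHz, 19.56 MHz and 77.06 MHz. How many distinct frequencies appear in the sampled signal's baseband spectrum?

5

fs/2 = 10.52 MHz.
12.62 MHz > fs/2 = 10.52 MHz, folds to fs − 12.62 MHz = 8.42 MHz.
88.02 MHz mod fs = 3.86 MHz.
3.86 MHz ≤ fs/2 = 10.52 MHz, appears at 3.86 MHz.
90.46 MHz mod fs = 6.3 MHz.
6.3 MHz ≤ fs/2 = 10.52 MHz, appears at 6.3 MHz.
19.56 MHz > fs/2 = 10.52 MHz, folds to fs − 19.56 MHz = 1.48 MHz.
77.06 MHz mod fs = 13.94 MHz.
13.94 MHz > fs/2 = 10.52 MHz, folds to fs − 13.94 MHz = 7.1 MHz.
Distinct values: {1.48 MHz, 3.86 MHz, 6.3 MHz, 7.1 MHz, 8.42 MHz} → 5.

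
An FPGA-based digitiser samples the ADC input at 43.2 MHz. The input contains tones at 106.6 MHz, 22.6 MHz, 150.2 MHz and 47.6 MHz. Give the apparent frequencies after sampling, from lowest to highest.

4.4 MHz, 20.2 MHz, 20.6 MHz

fs/2 = 21.6 MHz.
106.6 MHz mod fs = 20.2 MHz.
20.2 MHz ≤ fs/2 = 21.6 MHz, appears at 20.2 MHz.
22.6 MHz > fs/2 = 21.6 MHz, folds to fs − 22.6 MHz = 20.6 MHz.
150.2 MHz mod fs = 20.6 MHz.
20.6 MHz ≤ fs/2 = 21.6 MHz, appears at 20.6 MHz.
47.6 MHz mod fs = 4.4 MHz.
4.4 MHz ≤ fs/2 = 21.6 MHz, appears at 4.4 MHz.
Distinct values: {4.4 MHz, 20.2 MHz, 20.6 MHz}.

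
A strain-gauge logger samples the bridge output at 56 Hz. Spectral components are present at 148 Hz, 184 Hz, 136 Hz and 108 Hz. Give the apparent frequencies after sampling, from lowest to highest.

4 Hz, 16 Hz, 20 Hz, 24 Hz

fs/2 = 28 Hz.
148 Hz mod fs = 36 Hz.
36 Hz > fs/2 = 28 Hz, folds to fs − 36 Hz = 20 Hz.
184 Hz mod fs = 16 Hz.
16 Hz ≤ fs/2 = 28 Hz, appears at 16 Hz.
136 Hz mod fs = 24 Hz.
24 Hz ≤ fs/2 = 28 Hz, appears at 24 Hz.
108 Hz mod fs = 52 Hz.
52 Hz > fs/2 = 28 Hz, folds to fs − 52 Hz = 4 Hz.
Distinct values: {4 Hz, 16 Hz, 20 Hz, 24 Hz}.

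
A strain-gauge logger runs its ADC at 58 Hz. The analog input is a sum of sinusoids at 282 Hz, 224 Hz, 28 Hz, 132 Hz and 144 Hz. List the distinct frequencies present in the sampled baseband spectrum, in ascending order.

8 Hz, 16 Hz, 28 Hz

fs/2 = 29 Hz.
282 Hz mod fs = 50 Hz.
50 Hz > fs/2 = 29 Hz, folds to fs − 50 Hz = 8 Hz.
224 Hz mod fs = 50 Hz.
50 Hz > fs/2 = 29 Hz, folds to fs − 50 Hz = 8 Hz.
28 Hz ≤ fs/2 = 29 Hz, passes unchanged.
132 Hz mod fs = 16 Hz.
16 Hz ≤ fs/2 = 29 Hz, appears at 16 Hz.
144 Hz mod fs = 28 Hz.
28 Hz ≤ fs/2 = 29 Hz, appears at 28 Hz.
Distinct values: {8 Hz, 16 Hz, 28 Hz}.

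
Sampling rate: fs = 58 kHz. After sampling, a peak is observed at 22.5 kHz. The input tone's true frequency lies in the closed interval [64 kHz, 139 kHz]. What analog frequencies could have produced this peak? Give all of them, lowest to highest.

80.5 kHz, 93.5 kHz, 138.5 kHz

Frequencies that alias to 22.5 kHz are k·fs ± 22.5 kHz for integer k ≥ 0.
k=0: 22.5 kHz.
k=1: 35.5 kHz, 80.5 kHz.
k=2: 93.5 kHz, 138.5 kHz.
k=3: 151.5 kHz, 196.5 kHz.
Within [64 kHz, 139 kHz]: 80.5 kHz, 93.5 kHz, 138.5 kHz.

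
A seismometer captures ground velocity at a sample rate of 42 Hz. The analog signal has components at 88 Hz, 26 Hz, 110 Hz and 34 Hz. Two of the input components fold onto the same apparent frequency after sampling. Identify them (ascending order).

fs/2 = 21 Hz.
88 Hz mod fs = 4 Hz.
4 Hz ≤ fs/2 = 21 Hz, appears at 4 Hz.
26 Hz > fs/2 = 21 Hz, folds to fs − 26 Hz = 16 Hz.
110 Hz mod fs = 26 Hz.
26 Hz > fs/2 = 21 Hz, folds to fs − 26 Hz = 16 Hz.
34 Hz > fs/2 = 21 Hz, folds to fs − 34 Hz = 8 Hz.
26 Hz and 110 Hz both map to 16 Hz.

26 Hz, 110 Hz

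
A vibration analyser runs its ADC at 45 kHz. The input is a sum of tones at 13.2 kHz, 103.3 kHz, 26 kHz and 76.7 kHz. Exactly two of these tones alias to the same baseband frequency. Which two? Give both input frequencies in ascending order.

fs/2 = 22.5 kHz.
13.2 kHz ≤ fs/2 = 22.5 kHz, passes unchanged.
103.3 kHz mod fs = 13.3 kHz.
13.3 kHz ≤ fs/2 = 22.5 kHz, appears at 13.3 kHz.
26 kHz > fs/2 = 22.5 kHz, folds to fs − 26 kHz = 19 kHz.
76.7 kHz mod fs = 31.7 kHz.
31.7 kHz > fs/2 = 22.5 kHz, folds to fs − 31.7 kHz = 13.3 kHz.
76.7 kHz and 103.3 kHz both map to 13.3 kHz.

76.7 kHz, 103.3 kHz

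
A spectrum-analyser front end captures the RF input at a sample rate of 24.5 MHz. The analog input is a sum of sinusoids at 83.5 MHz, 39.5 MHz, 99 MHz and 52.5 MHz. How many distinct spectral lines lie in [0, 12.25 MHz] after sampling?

fs/2 = 12.25 MHz.
83.5 MHz mod fs = 10 MHz.
10 MHz ≤ fs/2 = 12.25 MHz, appears at 10 MHz.
39.5 MHz mod fs = 15 MHz.
15 MHz > fs/2 = 12.25 MHz, folds to fs − 15 MHz = 9.5 MHz.
99 MHz mod fs = 1 MHz.
1 MHz ≤ fs/2 = 12.25 MHz, appears at 1 MHz.
52.5 MHz mod fs = 3.5 MHz.
3.5 MHz ≤ fs/2 = 12.25 MHz, appears at 3.5 MHz.
Distinct values: {1 MHz, 3.5 MHz, 9.5 MHz, 10 MHz} → 4.

4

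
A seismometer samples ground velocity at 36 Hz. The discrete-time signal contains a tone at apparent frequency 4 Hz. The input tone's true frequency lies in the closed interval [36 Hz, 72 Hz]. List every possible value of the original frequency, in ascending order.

Frequencies that alias to 4 Hz are k·fs ± 4 Hz for integer k ≥ 0.
k=0: 4 Hz.
k=1: 32 Hz, 40 Hz.
k=2: 68 Hz, 76 Hz.
k=3: 104 Hz, 112 Hz.
Within [36 Hz, 72 Hz]: 40 Hz, 68 Hz.

40 Hz, 68 Hz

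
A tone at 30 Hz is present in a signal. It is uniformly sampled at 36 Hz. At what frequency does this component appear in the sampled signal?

30 Hz > fs/2 = 18 Hz, folds to fs − 30 Hz = 6 Hz.

6 Hz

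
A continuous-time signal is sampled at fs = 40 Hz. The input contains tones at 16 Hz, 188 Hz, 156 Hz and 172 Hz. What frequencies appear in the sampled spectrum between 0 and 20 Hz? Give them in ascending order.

4 Hz, 12 Hz, 16 Hz

fs/2 = 20 Hz.
16 Hz ≤ fs/2 = 20 Hz, passes unchanged.
188 Hz mod fs = 28 Hz.
28 Hz > fs/2 = 20 Hz, folds to fs − 28 Hz = 12 Hz.
156 Hz mod fs = 36 Hz.
36 Hz > fs/2 = 20 Hz, folds to fs − 36 Hz = 4 Hz.
172 Hz mod fs = 12 Hz.
12 Hz ≤ fs/2 = 20 Hz, appears at 12 Hz.
Distinct values: {4 Hz, 12 Hz, 16 Hz}.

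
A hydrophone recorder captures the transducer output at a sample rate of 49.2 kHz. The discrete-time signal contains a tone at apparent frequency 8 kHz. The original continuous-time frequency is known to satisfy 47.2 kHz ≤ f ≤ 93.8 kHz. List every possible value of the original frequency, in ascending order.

57.2 kHz, 90.4 kHz

Frequencies that alias to 8 kHz are k·fs ± 8 kHz for integer k ≥ 0.
k=0: 8 kHz.
k=1: 41.2 kHz, 57.2 kHz.
k=2: 90.4 kHz, 106.4 kHz.
k=3: 139.6 kHz, 155.6 kHz.
Within [47.2 kHz, 93.8 kHz]: 57.2 kHz, 90.4 kHz.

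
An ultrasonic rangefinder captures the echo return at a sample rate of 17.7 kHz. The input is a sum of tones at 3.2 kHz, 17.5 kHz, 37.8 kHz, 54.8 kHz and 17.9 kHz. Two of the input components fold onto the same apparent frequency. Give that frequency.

fs/2 = 8.85 kHz.
3.2 kHz ≤ fs/2 = 8.85 kHz, passes unchanged.
17.5 kHz > fs/2 = 8.85 kHz, folds to fs − 17.5 kHz = 0.2 kHz.
37.8 kHz mod fs = 2.4 kHz.
2.4 kHz ≤ fs/2 = 8.85 kHz, appears at 2.4 kHz.
54.8 kHz mod fs = 1.7 kHz.
1.7 kHz ≤ fs/2 = 8.85 kHz, appears at 1.7 kHz.
17.9 kHz mod fs = 0.2 kHz.
0.2 kHz ≤ fs/2 = 8.85 kHz, appears at 0.2 kHz.
17.5 kHz and 17.9 kHz both map to 0.2 kHz.

0.2 kHz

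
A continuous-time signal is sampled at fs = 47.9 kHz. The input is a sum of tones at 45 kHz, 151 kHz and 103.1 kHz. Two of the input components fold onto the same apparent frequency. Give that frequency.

7.3 kHz

fs/2 = 23.95 kHz.
45 kHz > fs/2 = 23.95 kHz, folds to fs − 45 kHz = 2.9 kHz.
151 kHz mod fs = 7.3 kHz.
7.3 kHz ≤ fs/2 = 23.95 kHz, appears at 7.3 kHz.
103.1 kHz mod fs = 7.3 kHz.
7.3 kHz ≤ fs/2 = 23.95 kHz, appears at 7.3 kHz.
103.1 kHz and 151 kHz both map to 7.3 kHz.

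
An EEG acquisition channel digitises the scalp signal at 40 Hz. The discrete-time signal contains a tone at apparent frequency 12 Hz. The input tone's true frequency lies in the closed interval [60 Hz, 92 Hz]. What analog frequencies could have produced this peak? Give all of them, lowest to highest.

68 Hz, 92 Hz

Frequencies that alias to 12 Hz are k·fs ± 12 Hz for integer k ≥ 0.
k=0: 12 Hz.
k=1: 28 Hz, 52 Hz.
k=2: 68 Hz, 92 Hz.
k=3: 108 Hz, 132 Hz.
Within [60 Hz, 92 Hz]: 68 Hz, 92 Hz.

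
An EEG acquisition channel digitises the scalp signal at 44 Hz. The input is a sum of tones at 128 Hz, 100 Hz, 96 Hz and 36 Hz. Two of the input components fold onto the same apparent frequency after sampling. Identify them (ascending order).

36 Hz, 96 Hz

fs/2 = 22 Hz.
128 Hz mod fs = 40 Hz.
40 Hz > fs/2 = 22 Hz, folds to fs − 40 Hz = 4 Hz.
100 Hz mod fs = 12 Hz.
12 Hz ≤ fs/2 = 22 Hz, appears at 12 Hz.
96 Hz mod fs = 8 Hz.
8 Hz ≤ fs/2 = 22 Hz, appears at 8 Hz.
36 Hz > fs/2 = 22 Hz, folds to fs − 36 Hz = 8 Hz.
36 Hz and 96 Hz both map to 8 Hz.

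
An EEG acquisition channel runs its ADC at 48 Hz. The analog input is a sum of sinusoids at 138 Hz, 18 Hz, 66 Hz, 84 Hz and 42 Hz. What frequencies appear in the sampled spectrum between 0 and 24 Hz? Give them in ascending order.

6 Hz, 12 Hz, 18 Hz

fs/2 = 24 Hz.
138 Hz mod fs = 42 Hz.
42 Hz > fs/2 = 24 Hz, folds to fs − 42 Hz = 6 Hz.
18 Hz ≤ fs/2 = 24 Hz, passes unchanged.
66 Hz mod fs = 18 Hz.
18 Hz ≤ fs/2 = 24 Hz, appears at 18 Hz.
84 Hz mod fs = 36 Hz.
36 Hz > fs/2 = 24 Hz, folds to fs − 36 Hz = 12 Hz.
42 Hz > fs/2 = 24 Hz, folds to fs − 42 Hz = 6 Hz.
Distinct values: {6 Hz, 12 Hz, 18 Hz}.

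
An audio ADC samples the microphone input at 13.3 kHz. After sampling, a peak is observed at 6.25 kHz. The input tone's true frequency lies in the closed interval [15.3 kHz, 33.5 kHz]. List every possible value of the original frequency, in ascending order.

19.55 kHz, 20.35 kHz, 32.85 kHz

Frequencies that alias to 6.25 kHz are k·fs ± 6.25 kHz for integer k ≥ 0.
k=0: 6.25 kHz.
k=1: 7.05 kHz, 19.55 kHz.
k=2: 20.35 kHz, 32.85 kHz.
k=3: 33.65 kHz, 46.15 kHz.
Within [15.3 kHz, 33.5 kHz]: 19.55 kHz, 20.35 kHz, 32.85 kHz.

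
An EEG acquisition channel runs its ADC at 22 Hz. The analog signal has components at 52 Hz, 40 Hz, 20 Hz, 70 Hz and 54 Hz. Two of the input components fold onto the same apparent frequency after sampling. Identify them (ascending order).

fs/2 = 11 Hz.
52 Hz mod fs = 8 Hz.
8 Hz ≤ fs/2 = 11 Hz, appears at 8 Hz.
40 Hz mod fs = 18 Hz.
18 Hz > fs/2 = 11 Hz, folds to fs − 18 Hz = 4 Hz.
20 Hz > fs/2 = 11 Hz, folds to fs − 20 Hz = 2 Hz.
70 Hz mod fs = 4 Hz.
4 Hz ≤ fs/2 = 11 Hz, appears at 4 Hz.
54 Hz mod fs = 10 Hz.
10 Hz ≤ fs/2 = 11 Hz, appears at 10 Hz.
40 Hz and 70 Hz both map to 4 Hz.

40 Hz, 70 Hz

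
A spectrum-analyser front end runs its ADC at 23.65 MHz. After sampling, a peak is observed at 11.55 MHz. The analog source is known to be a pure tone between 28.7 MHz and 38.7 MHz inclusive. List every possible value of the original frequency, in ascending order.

Frequencies that alias to 11.55 MHz are k·fs ± 11.55 MHz for integer k ≥ 0.
k=0: 11.55 MHz.
k=1: 12.1 MHz, 35.2 MHz.
k=2: 35.75 MHz, 58.85 MHz.
k=3: 59.4 MHz, 82.5 MHz.
Within [28.7 MHz, 38.7 MHz]: 35.2 MHz, 35.75 MHz.

35.2 MHz, 35.75 MHz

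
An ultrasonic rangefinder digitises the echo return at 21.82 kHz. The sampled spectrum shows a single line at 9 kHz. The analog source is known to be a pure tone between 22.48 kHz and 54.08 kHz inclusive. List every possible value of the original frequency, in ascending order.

30.82 kHz, 34.64 kHz, 52.64 kHz

Frequencies that alias to 9 kHz are k·fs ± 9 kHz for integer k ≥ 0.
k=0: 9 kHz.
k=1: 12.82 kHz, 30.82 kHz.
k=2: 34.64 kHz, 52.64 kHz.
k=3: 56.46 kHz, 74.46 kHz.
Within [22.48 kHz, 54.08 kHz]: 30.82 kHz, 34.64 kHz, 52.64 kHz.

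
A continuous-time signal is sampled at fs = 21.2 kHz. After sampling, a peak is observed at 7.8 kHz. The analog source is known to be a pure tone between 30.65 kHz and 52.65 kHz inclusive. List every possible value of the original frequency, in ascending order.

Frequencies that alias to 7.8 kHz are k·fs ± 7.8 kHz for integer k ≥ 0.
k=0: 7.8 kHz.
k=1: 13.4 kHz, 29 kHz.
k=2: 34.6 kHz, 50.2 kHz.
k=3: 55.8 kHz, 71.4 kHz.
Within [30.65 kHz, 52.65 kHz]: 34.6 kHz, 50.2 kHz.

34.6 kHz, 50.2 kHz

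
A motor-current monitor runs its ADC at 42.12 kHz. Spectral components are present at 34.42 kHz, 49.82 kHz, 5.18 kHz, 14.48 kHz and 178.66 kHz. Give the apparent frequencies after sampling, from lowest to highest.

5.18 kHz, 7.7 kHz, 10.18 kHz, 14.48 kHz

fs/2 = 21.06 kHz.
34.42 kHz > fs/2 = 21.06 kHz, folds to fs − 34.42 kHz = 7.7 kHz.
49.82 kHz mod fs = 7.7 kHz.
7.7 kHz ≤ fs/2 = 21.06 kHz, appears at 7.7 kHz.
5.18 kHz ≤ fs/2 = 21.06 kHz, passes unchanged.
14.48 kHz ≤ fs/2 = 21.06 kHz, passes unchanged.
178.66 kHz mod fs = 10.18 kHz.
10.18 kHz ≤ fs/2 = 21.06 kHz, appears at 10.18 kHz.
Distinct values: {5.18 kHz, 7.7 kHz, 10.18 kHz, 14.48 kHz}.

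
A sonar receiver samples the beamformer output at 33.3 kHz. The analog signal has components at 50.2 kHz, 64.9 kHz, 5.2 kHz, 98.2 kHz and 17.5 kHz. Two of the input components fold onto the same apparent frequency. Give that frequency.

fs/2 = 16.65 kHz.
50.2 kHz mod fs = 16.9 kHz.
16.9 kHz > fs/2 = 16.65 kHz, folds to fs − 16.9 kHz = 16.4 kHz.
64.9 kHz mod fs = 31.6 kHz.
31.6 kHz > fs/2 = 16.65 kHz, folds to fs − 31.6 kHz = 1.7 kHz.
5.2 kHz ≤ fs/2 = 16.65 kHz, passes unchanged.
98.2 kHz mod fs = 31.6 kHz.
31.6 kHz > fs/2 = 16.65 kHz, folds to fs − 31.6 kHz = 1.7 kHz.
17.5 kHz > fs/2 = 16.65 kHz, folds to fs − 17.5 kHz = 15.8 kHz.
64.9 kHz and 98.2 kHz both map to 1.7 kHz.

1.7 kHz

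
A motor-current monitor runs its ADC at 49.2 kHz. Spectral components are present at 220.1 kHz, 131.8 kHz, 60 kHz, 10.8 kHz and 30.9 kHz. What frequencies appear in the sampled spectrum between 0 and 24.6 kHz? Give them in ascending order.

10.8 kHz, 15.8 kHz, 18.3 kHz, 23.3 kHz

fs/2 = 24.6 kHz.
220.1 kHz mod fs = 23.3 kHz.
23.3 kHz ≤ fs/2 = 24.6 kHz, appears at 23.3 kHz.
131.8 kHz mod fs = 33.4 kHz.
33.4 kHz > fs/2 = 24.6 kHz, folds to fs − 33.4 kHz = 15.8 kHz.
60 kHz mod fs = 10.8 kHz.
10.8 kHz ≤ fs/2 = 24.6 kHz, appears at 10.8 kHz.
10.8 kHz ≤ fs/2 = 24.6 kHz, passes unchanged.
30.9 kHz > fs/2 = 24.6 kHz, folds to fs − 30.9 kHz = 18.3 kHz.
Distinct values: {10.8 kHz, 15.8 kHz, 18.3 kHz, 23.3 kHz}.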